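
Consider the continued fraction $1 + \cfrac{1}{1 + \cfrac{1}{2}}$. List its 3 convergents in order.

Using the convergent recurrence p_i = a_i*p_{i-1} + p_{i-2}, q_i = a_i*q_{i-1} + q_{i-2} with p_{-2}=0, p_{-1}=1, q_{-2}=1, q_{-1}=0:
  i=0: a_0=1, p_0 = 1*1 + 0 = 1, q_0 = 1*0 + 1 = 1.
  i=1: a_1=1, p_1 = 1*1 + 1 = 2, q_1 = 1*1 + 0 = 1.
  i=2: a_2=2, p_2 = 2*2 + 1 = 5, q_2 = 2*1 + 1 = 3.

1/1, 2/1, 5/3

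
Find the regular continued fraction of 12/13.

[0; 1, 12]

Run the Euclidean algorithm on 12 and 13; the successive quotients are the partial quotients a_0, a_1, ... (each step inverts the fractional part left over by the previous one):
  12 = 0*13 + 12, so a_0 = 0.
  13 = 1*12 + 1, so a_1 = 1.
  12 = 12*1 + 0, so a_2 = 12.
The remainder reaches 0 after 3 divisions, so the expansion has 3 partial quotients, read off in order.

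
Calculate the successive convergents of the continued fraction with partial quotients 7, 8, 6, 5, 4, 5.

7/1, 57/8, 349/49, 1802/253, 7557/1061, 39587/5558

Using the convergent recurrence p_i = a_i*p_{i-1} + p_{i-2}, q_i = a_i*q_{i-1} + q_{i-2} with p_{-2}=0, p_{-1}=1, q_{-2}=1, q_{-1}=0:
  i=0: a_0=7, p_0 = 7*1 + 0 = 7, q_0 = 7*0 + 1 = 1.
  i=1: a_1=8, p_1 = 8*7 + 1 = 57, q_1 = 8*1 + 0 = 8.
  i=2: a_2=6, p_2 = 6*57 + 7 = 349, q_2 = 6*8 + 1 = 49.
  i=3: a_3=5, p_3 = 5*349 + 57 = 1802, q_3 = 5*49 + 8 = 253.
  i=4: a_4=4, p_4 = 4*1802 + 349 = 7557, q_4 = 4*253 + 49 = 1061.
  i=5: a_5=5, p_5 = 5*7557 + 1802 = 39587, q_5 = 5*1061 + 253 = 5558.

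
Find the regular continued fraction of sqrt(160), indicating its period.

[12; (1, 1, 1, 5, 1, 1, 1, 24)]

Write x_i = (sqrt(160) + m_i)/d_i with (m_0, d_0) = (0, 1). a_0 = floor(sqrt(160)) = 12, since 12^2 = 144 <= 160 < 169 = 13^2.
Iterate m_{i+1} = d_i*a_i - m_i, d_{i+1} = (160 - m_{i+1}^2)/d_i, a_{i+1} = floor((a_0 + m_{i+1})/d_{i+1}):
  m_1 = 1*12 - 0 = 12, d_1 = (160 - 12^2)/1 = 16/1 = 16, a_1 = floor((12 + 12)/16) = 1.
  m_2 = 16*1 - 12 = 4, d_2 = (160 - 4^2)/16 = 144/16 = 9, a_2 = floor((12 + 4)/9) = 1.
  m_3 = 9*1 - 4 = 5, d_3 = (160 - 5^2)/9 = 135/9 = 15, a_3 = floor((12 + 5)/15) = 1.
  m_4 = 15*1 - 5 = 10, d_4 = (160 - 10^2)/15 = 60/15 = 4, a_4 = floor((12 + 10)/4) = 5.
  m_5 = 4*5 - 10 = 10, d_5 = (160 - 10^2)/4 = 60/4 = 15, a_5 = floor((12 + 10)/15) = 1.
  m_6 = 15*1 - 10 = 5, d_6 = (160 - 5^2)/15 = 135/15 = 9, a_6 = floor((12 + 5)/9) = 1.
  m_7 = 9*1 - 5 = 4, d_7 = (160 - 4^2)/9 = 144/9 = 16, a_7 = floor((12 + 4)/16) = 1.
  m_8 = 16*1 - 4 = 12, d_8 = (160 - 12^2)/16 = 16/16 = 1, a_8 = floor((12 + 12)/1) = 24.
  m_9 = 1*24 - 12 = 12, d_9 = (160 - 12^2)/1 = 16/1 = 16: (m_9, d_9) = (m_1, d_1) = (12, 16), so from here the quotients repeat a_1, ..., a_8; the period length is 8.
Hence the expansion of sqrt(160) is a_0 = 12 followed by the repeating block 1, 1, 1, 5, 1, 1, 1, 24 (period 8).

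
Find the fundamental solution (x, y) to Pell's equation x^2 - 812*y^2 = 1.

First expand sqrt(812) as a continued fraction. With x_i = (sqrt(812) + m_i)/d_i and (m_0, d_0) = (0, 1): a_0 = floor(sqrt(812)) = 28, since 28^2 = 784 <= 812 < 841 = 29^2.
Iterate m_{i+1} = d_i*a_i - m_i, d_{i+1} = (812 - m_{i+1}^2)/d_i, a_{i+1} = floor((a_0 + m_{i+1})/d_{i+1}):
  m_1 = 1*28 - 0 = 28, d_1 = (812 - 28^2)/1 = 28/1 = 28, a_1 = floor((28 + 28)/28) = 2.
  m_2 = 28*2 - 28 = 28, d_2 = (812 - 28^2)/28 = 28/28 = 1, a_2 = floor((28 + 28)/1) = 56.
  m_3 = 1*56 - 28 = 28, d_3 = (812 - 28^2)/1 = 28/1 = 28: (m_3, d_3) = (m_1, d_1) = (28, 28), so from here the quotients repeat a_1, a_2; the period length is 2.
So sqrt(812) = [28; (2, 56)] with period length k = 2.
k is even, so the fundamental solution of x^2 - 812y^2 = 1 is (p_{k-1}, q_{k-1}) = (p_1, q_1); compute convergents through index 1.
Convergents (p_i = a_i*p_{i-1} + p_{i-2}, q_i = a_i*q_{i-1} + q_{i-2} with p_{-2}=0, p_{-1}=1, q_{-2}=1, q_{-1}=0):
  i=0: a_0=28, p_0 = 28*1 + 0 = 28, q_0 = 28*0 + 1 = 1.
  i=1: a_1=2, p_1 = 2*28 + 1 = 57, q_1 = 2*1 + 0 = 2.
Check: 57^2 - 812*2^2 = 3249 - 3248 = 1, so (x, y) = (57, 2) solves the equation, and by the theorem it is the least positive solution.

(x, y) = (57, 2)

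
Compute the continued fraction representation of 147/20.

[7; 2, 1, 6]

Run the Euclidean algorithm on 147 and 20; the successive quotients are the partial quotients a_0, a_1, ... (each step inverts the fractional part left over by the previous one):
  147 = 7*20 + 7, so a_0 = 7.
  20 = 2*7 + 6, so a_1 = 2.
  7 = 1*6 + 1, so a_2 = 1.
  6 = 6*1 + 0, so a_3 = 6.
The remainder reaches 0 after 4 divisions, so the expansion has 4 partial quotients, read off in order.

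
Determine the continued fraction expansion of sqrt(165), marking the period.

[12; (1, 5, 2, 5, 1, 24)]

Write x_i = (sqrt(165) + m_i)/d_i with (m_0, d_0) = (0, 1). a_0 = floor(sqrt(165)) = 12, since 12^2 = 144 <= 165 < 169 = 13^2.
Iterate m_{i+1} = d_i*a_i - m_i, d_{i+1} = (165 - m_{i+1}^2)/d_i, a_{i+1} = floor((a_0 + m_{i+1})/d_{i+1}):
  m_1 = 1*12 - 0 = 12, d_1 = (165 - 12^2)/1 = 21/1 = 21, a_1 = floor((12 + 12)/21) = 1.
  m_2 = 21*1 - 12 = 9, d_2 = (165 - 9^2)/21 = 84/21 = 4, a_2 = floor((12 + 9)/4) = 5.
  m_3 = 4*5 - 9 = 11, d_3 = (165 - 11^2)/4 = 44/4 = 11, a_3 = floor((12 + 11)/11) = 2.
  m_4 = 11*2 - 11 = 11, d_4 = (165 - 11^2)/11 = 44/11 = 4, a_4 = floor((12 + 11)/4) = 5.
  m_5 = 4*5 - 11 = 9, d_5 = (165 - 9^2)/4 = 84/4 = 21, a_5 = floor((12 + 9)/21) = 1.
  m_6 = 21*1 - 9 = 12, d_6 = (165 - 12^2)/21 = 21/21 = 1, a_6 = floor((12 + 12)/1) = 24.
  m_7 = 1*24 - 12 = 12, d_7 = (165 - 12^2)/1 = 21/1 = 21: (m_7, d_7) = (m_1, d_1) = (12, 21), so from here the quotients repeat a_1, ..., a_6; the period length is 6.
Hence the expansion of sqrt(165) is a_0 = 12 followed by the repeating block 1, 5, 2, 5, 1, 24 (period 6).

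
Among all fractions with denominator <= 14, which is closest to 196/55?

25/7

Expand x = 196/55 as a continued fraction with the Euclidean algorithm:
  196 = 3*55 + 31, so a_0 = 3.
  55 = 1*31 + 24, so a_1 = 1.
  31 = 1*24 + 7, so a_2 = 1.
  24 = 3*7 + 3, so a_3 = 3.
  7 = 2*3 + 1, so a_4 = 2.
  3 = 3*1 + 0, so a_5 = 3.
so x = [3; 1, 1, 3, 2, 3].
Convergents (p_i = a_i*p_{i-1} + p_{i-2}, q_i = a_i*q_{i-1} + q_{i-2} with p_{-2}=0, p_{-1}=1, q_{-2}=1, q_{-1}=0), until the denominator exceeds 14:
  i=0: a_0=3, p_0 = 3*1 + 0 = 3, q_0 = 3*0 + 1 = 1.
  i=1: a_1=1, p_1 = 1*3 + 1 = 4, q_1 = 1*1 + 0 = 1.
  i=2: a_2=1, p_2 = 1*4 + 3 = 7, q_2 = 1*1 + 1 = 2.
  i=3: a_3=3, p_3 = 3*7 + 4 = 25, q_3 = 3*2 + 1 = 7.
  i=4: a_4=2, p_4 = 2*25 + 7 = 57, q_4 = 2*7 + 2 = 16.
q_4 = 16 > 14, so the last convergent with denominator <= 14 is p_3/q_3 = 25/7.
The closest fraction with denominator <= 14 is either p_3/q_3 or the intermediate fraction (k*p_3 + p_2)/(k*q_3 + q_2) with the largest k >= 1 whose denominator stays <= 14; these approach x as k grows, and every other convergent or intermediate fraction in range is farther away.
Largest k: floor((14 - q_2)/q_3) = floor((14 - 2)/7) = 1.
That gives (1*25 + 7)/(1*7 + 2) = 32/9.
Compare the errors: |x - 25/7| = |196*7 - 25*55|/(55*7) = 3/385, and |x - 32/9| = |196*9 - 32*55|/(55*9) = 4/495.
Cross-multiplying, 3*495 = 1485 < 1540 = 4*385, so 3/385 is smaller: the convergent 25/7 is closer to x than 32/9.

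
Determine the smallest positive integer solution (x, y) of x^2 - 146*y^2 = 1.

(x, y) = (145, 12)

First expand sqrt(146) as a continued fraction. With x_i = (sqrt(146) + m_i)/d_i and (m_0, d_0) = (0, 1): a_0 = floor(sqrt(146)) = 12, since 12^2 = 144 <= 146 < 169 = 13^2.
Iterate m_{i+1} = d_i*a_i - m_i, d_{i+1} = (146 - m_{i+1}^2)/d_i, a_{i+1} = floor((a_0 + m_{i+1})/d_{i+1}):
  m_1 = 1*12 - 0 = 12, d_1 = (146 - 12^2)/1 = 2/1 = 2, a_1 = floor((12 + 12)/2) = 12.
  m_2 = 2*12 - 12 = 12, d_2 = (146 - 12^2)/2 = 2/2 = 1, a_2 = floor((12 + 12)/1) = 24.
  m_3 = 1*24 - 12 = 12, d_3 = (146 - 12^2)/1 = 2/1 = 2: (m_3, d_3) = (m_1, d_1) = (12, 2), so from here the quotients repeat a_1, a_2; the period length is 2.
So sqrt(146) = [12; (12, 24)] with period length k = 2.
k is even, so the fundamental solution of x^2 - 146y^2 = 1 is (p_{k-1}, q_{k-1}) = (p_1, q_1); compute convergents through index 1.
Convergents (p_i = a_i*p_{i-1} + p_{i-2}, q_i = a_i*q_{i-1} + q_{i-2} with p_{-2}=0, p_{-1}=1, q_{-2}=1, q_{-1}=0):
  i=0: a_0=12, p_0 = 12*1 + 0 = 12, q_0 = 12*0 + 1 = 1.
  i=1: a_1=12, p_1 = 12*12 + 1 = 145, q_1 = 12*1 + 0 = 12.
Check: 145^2 - 146*12^2 = 21025 - 21024 = 1, so (x, y) = (145, 12) solves the equation, and by the theorem it is the least positive solution.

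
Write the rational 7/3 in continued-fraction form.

Run the Euclidean algorithm on 7 and 3; the successive quotients are the partial quotients a_0, a_1, ... (each step inverts the fractional part left over by the previous one):
  7 = 2*3 + 1, so a_0 = 2.
  3 = 3*1 + 0, so a_1 = 3.
The remainder reaches 0 after 2 divisions, so the expansion has 2 partial quotients, read off in order.

[2; 3]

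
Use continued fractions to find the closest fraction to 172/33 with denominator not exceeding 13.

Expand x = 172/33 as a continued fraction with the Euclidean algorithm:
  172 = 5*33 + 7, so a_0 = 5.
  33 = 4*7 + 5, so a_1 = 4.
  7 = 1*5 + 2, so a_2 = 1.
  5 = 2*2 + 1, so a_3 = 2.
  2 = 2*1 + 0, so a_4 = 2.
so x = [5; 4, 1, 2, 2].
Convergents (p_i = a_i*p_{i-1} + p_{i-2}, q_i = a_i*q_{i-1} + q_{i-2} with p_{-2}=0, p_{-1}=1, q_{-2}=1, q_{-1}=0), until the denominator exceeds 13:
  i=0: a_0=5, p_0 = 5*1 + 0 = 5, q_0 = 5*0 + 1 = 1.
  i=1: a_1=4, p_1 = 4*5 + 1 = 21, q_1 = 4*1 + 0 = 4.
  i=2: a_2=1, p_2 = 1*21 + 5 = 26, q_2 = 1*4 + 1 = 5.
  i=3: a_3=2, p_3 = 2*26 + 21 = 73, q_3 = 2*5 + 4 = 14.
q_3 = 14 > 13, so the last convergent with denominator <= 13 is p_2/q_2 = 26/5.
The closest fraction with denominator <= 13 is either p_2/q_2 or the intermediate fraction (k*p_2 + p_1)/(k*q_2 + q_1) with the largest k >= 1 whose denominator stays <= 13; these approach x as k grows, and every other convergent or intermediate fraction in range is farther away.
Largest k: floor((13 - q_1)/q_2) = floor((13 - 4)/5) = 1.
That gives (1*26 + 21)/(1*5 + 4) = 47/9.
Compare the errors: |x - 26/5| = |172*5 - 26*33|/(33*5) = 2/165, and |x - 47/9| = |172*9 - 47*33|/(33*9) = 3/297.
Cross-multiplying, 3*165 = 495 < 594 = 2*297, so 3/297 is smaller: the intermediate fraction 47/9 is closer to x than 26/5.

47/9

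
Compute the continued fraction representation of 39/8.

[4; 1, 7]

Run the Euclidean algorithm on 39 and 8; the successive quotients are the partial quotients a_0, a_1, ... (each step inverts the fractional part left over by the previous one):
  39 = 4*8 + 7, so a_0 = 4.
  8 = 1*7 + 1, so a_1 = 1.
  7 = 7*1 + 0, so a_2 = 7.
The remainder reaches 0 after 3 divisions, so the expansion has 3 partial quotients, read off in order.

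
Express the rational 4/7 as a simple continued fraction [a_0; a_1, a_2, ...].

Run the Euclidean algorithm on 4 and 7; the successive quotients are the partial quotients a_0, a_1, ... (each step inverts the fractional part left over by the previous one):
  4 = 0*7 + 4, so a_0 = 0.
  7 = 1*4 + 3, so a_1 = 1.
  4 = 1*3 + 1, so a_2 = 1.
  3 = 3*1 + 0, so a_3 = 3.
The remainder reaches 0 after 4 divisions, so the expansion has 4 partial quotients, read off in order.

[0; 1, 1, 3]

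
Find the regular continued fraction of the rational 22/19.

Run the Euclidean algorithm on 22 and 19; the successive quotients are the partial quotients a_0, a_1, ... (each step inverts the fractional part left over by the previous one):
  22 = 1*19 + 3, so a_0 = 1.
  19 = 6*3 + 1, so a_1 = 6.
  3 = 3*1 + 0, so a_2 = 3.
The remainder reaches 0 after 3 divisions, so the expansion has 3 partial quotients, read off in order.

[1; 6, 3]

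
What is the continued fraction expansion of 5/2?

Run the Euclidean algorithm on 5 and 2; the successive quotients are the partial quotients a_0, a_1, ... (each step inverts the fractional part left over by the previous one):
  5 = 2*2 + 1, so a_0 = 2.
  2 = 2*1 + 0, so a_1 = 2.
The remainder reaches 0 after 2 divisions, so the expansion has 2 partial quotients, read off in order.

[2; 2]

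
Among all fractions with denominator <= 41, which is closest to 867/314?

Expand x = 867/314 as a continued fraction with the Euclidean algorithm:
  867 = 2*314 + 239, so a_0 = 2.
  314 = 1*239 + 75, so a_1 = 1.
  239 = 3*75 + 14, so a_2 = 3.
  75 = 5*14 + 5, so a_3 = 5.
  14 = 2*5 + 4, so a_4 = 2.
  5 = 1*4 + 1, so a_5 = 1.
  4 = 4*1 + 0, so a_6 = 4.
so x = [2; 1, 3, 5, 2, 1, 4].
Convergents (p_i = a_i*p_{i-1} + p_{i-2}, q_i = a_i*q_{i-1} + q_{i-2} with p_{-2}=0, p_{-1}=1, q_{-2}=1, q_{-1}=0), until the denominator exceeds 41:
  i=0: a_0=2, p_0 = 2*1 + 0 = 2, q_0 = 2*0 + 1 = 1.
  i=1: a_1=1, p_1 = 1*2 + 1 = 3, q_1 = 1*1 + 0 = 1.
  i=2: a_2=3, p_2 = 3*3 + 2 = 11, q_2 = 3*1 + 1 = 4.
  i=3: a_3=5, p_3 = 5*11 + 3 = 58, q_3 = 5*4 + 1 = 21.
  i=4: a_4=2, p_4 = 2*58 + 11 = 127, q_4 = 2*21 + 4 = 46.
q_4 = 46 > 41, so the last convergent with denominator <= 41 is p_3/q_3 = 58/21.
The closest fraction with denominator <= 41 is either p_3/q_3 or the intermediate fraction (k*p_3 + p_2)/(k*q_3 + q_2) with the largest k >= 1 whose denominator stays <= 41; these approach x as k grows, and every other convergent or intermediate fraction in range is farther away.
Largest k: floor((41 - q_2)/q_3) = floor((41 - 4)/21) = 1.
That gives (1*58 + 11)/(1*21 + 4) = 69/25.
Compare the errors: |x - 58/21| = |867*21 - 58*314|/(314*21) = 5/6594, and |x - 69/25| = |867*25 - 69*314|/(314*25) = 9/7850.
Cross-multiplying, 5*7850 = 39250 < 59346 = 9*6594, so 5/6594 is smaller: the convergent 58/21 is closer to x than 69/25.

58/21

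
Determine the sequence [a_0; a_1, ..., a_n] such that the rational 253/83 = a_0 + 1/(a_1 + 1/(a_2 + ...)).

[3; 20, 1, 3]

Run the Euclidean algorithm on 253 and 83; the successive quotients are the partial quotients a_0, a_1, ... (each step inverts the fractional part left over by the previous one):
  253 = 3*83 + 4, so a_0 = 3.
  83 = 20*4 + 3, so a_1 = 20.
  4 = 1*3 + 1, so a_2 = 1.
  3 = 3*1 + 0, so a_3 = 3.
The remainder reaches 0 after 4 divisions, so the expansion has 4 partial quotients, read off in order.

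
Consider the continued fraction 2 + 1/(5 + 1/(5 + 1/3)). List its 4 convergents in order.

2/1, 11/5, 57/26, 182/83

Using the convergent recurrence p_i = a_i*p_{i-1} + p_{i-2}, q_i = a_i*q_{i-1} + q_{i-2} with p_{-2}=0, p_{-1}=1, q_{-2}=1, q_{-1}=0:
  i=0: a_0=2, p_0 = 2*1 + 0 = 2, q_0 = 2*0 + 1 = 1.
  i=1: a_1=5, p_1 = 5*2 + 1 = 11, q_1 = 5*1 + 0 = 5.
  i=2: a_2=5, p_2 = 5*11 + 2 = 57, q_2 = 5*5 + 1 = 26.
  i=3: a_3=3, p_3 = 3*57 + 11 = 182, q_3 = 3*26 + 5 = 83.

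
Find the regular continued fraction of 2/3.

Run the Euclidean algorithm on 2 and 3; the successive quotients are the partial quotients a_0, a_1, ... (each step inverts the fractional part left over by the previous one):
  2 = 0*3 + 2, so a_0 = 0.
  3 = 1*2 + 1, so a_1 = 1.
  2 = 2*1 + 0, so a_2 = 2.
The remainder reaches 0 after 3 divisions, so the expansion has 3 partial quotients, read off in order.

[0; 1, 2]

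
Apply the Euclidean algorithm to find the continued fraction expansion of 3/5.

[0; 1, 1, 2]

Run the Euclidean algorithm on 3 and 5; the successive quotients are the partial quotients a_0, a_1, ... (each step inverts the fractional part left over by the previous one):
  3 = 0*5 + 3, so a_0 = 0.
  5 = 1*3 + 2, so a_1 = 1.
  3 = 1*2 + 1, so a_2 = 1.
  2 = 2*1 + 0, so a_3 = 2.
The remainder reaches 0 after 4 divisions, so the expansion has 4 partial quotients, read off in order.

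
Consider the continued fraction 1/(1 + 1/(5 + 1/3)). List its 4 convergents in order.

Using the convergent recurrence p_i = a_i*p_{i-1} + p_{i-2}, q_i = a_i*q_{i-1} + q_{i-2} with p_{-2}=0, p_{-1}=1, q_{-2}=1, q_{-1}=0:
  i=0: a_0=0, p_0 = 0*1 + 0 = 0, q_0 = 0*0 + 1 = 1.
  i=1: a_1=1, p_1 = 1*0 + 1 = 1, q_1 = 1*1 + 0 = 1.
  i=2: a_2=5, p_2 = 5*1 + 0 = 5, q_2 = 5*1 + 1 = 6.
  i=3: a_3=3, p_3 = 3*5 + 1 = 16, q_3 = 3*6 + 1 = 19.

0/1, 1/1, 5/6, 16/19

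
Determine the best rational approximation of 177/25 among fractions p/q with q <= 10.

71/10

Expand x = 177/25 as a continued fraction with the Euclidean algorithm:
  177 = 7*25 + 2, so a_0 = 7.
  25 = 12*2 + 1, so a_1 = 12.
  2 = 2*1 + 0, so a_2 = 2.
so x = [7; 12, 2].
Convergents (p_i = a_i*p_{i-1} + p_{i-2}, q_i = a_i*q_{i-1} + q_{i-2} with p_{-2}=0, p_{-1}=1, q_{-2}=1, q_{-1}=0), until the denominator exceeds 10:
  i=0: a_0=7, p_0 = 7*1 + 0 = 7, q_0 = 7*0 + 1 = 1.
  i=1: a_1=12, p_1 = 12*7 + 1 = 85, q_1 = 12*1 + 0 = 12.
q_1 = 12 > 10, so the last convergent with denominator <= 10 is p_0/q_0 = 7/1.
The closest fraction with denominator <= 10 is either p_0/q_0 or the intermediate fraction (k*p_0 + p_{-1})/(k*q_0 + q_{-1}) with the largest k >= 1 whose denominator stays <= 10; these approach x as k grows, and every other convergent or intermediate fraction in range is farther away.
Largest k: floor((10 - q_{-1})/q_0) = floor((10 - 0)/1) = 10 (using the seeds p_{-1} = 1, q_{-1} = 0).
That gives (10*7 + 1)/(10*1 + 0) = 71/10.
Compare the errors: |x - 7/1| = |177*1 - 7*25|/(25*1) = 2/25, and |x - 71/10| = |177*10 - 71*25|/(25*10) = 5/250.
Cross-multiplying, 5*25 = 125 < 500 = 2*250, so 5/250 is smaller: the intermediate fraction 71/10 is closer to x than 7/1.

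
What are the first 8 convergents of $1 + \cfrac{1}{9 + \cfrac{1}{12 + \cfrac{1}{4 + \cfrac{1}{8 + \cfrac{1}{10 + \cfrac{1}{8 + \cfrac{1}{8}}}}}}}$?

1/1, 10/9, 121/109, 494/445, 4073/3669, 41224/37135, 333865/300749, 2712144/2443127

Using the convergent recurrence p_i = a_i*p_{i-1} + p_{i-2}, q_i = a_i*q_{i-1} + q_{i-2} with p_{-2}=0, p_{-1}=1, q_{-2}=1, q_{-1}=0:
  i=0: a_0=1, p_0 = 1*1 + 0 = 1, q_0 = 1*0 + 1 = 1.
  i=1: a_1=9, p_1 = 9*1 + 1 = 10, q_1 = 9*1 + 0 = 9.
  i=2: a_2=12, p_2 = 12*10 + 1 = 121, q_2 = 12*9 + 1 = 109.
  i=3: a_3=4, p_3 = 4*121 + 10 = 494, q_3 = 4*109 + 9 = 445.
  i=4: a_4=8, p_4 = 8*494 + 121 = 4073, q_4 = 8*445 + 109 = 3669.
  i=5: a_5=10, p_5 = 10*4073 + 494 = 41224, q_5 = 10*3669 + 445 = 37135.
  i=6: a_6=8, p_6 = 8*41224 + 4073 = 333865, q_6 = 8*37135 + 3669 = 300749.
  i=7: a_7=8, p_7 = 8*333865 + 41224 = 2712144, q_7 = 8*300749 + 37135 = 2443127.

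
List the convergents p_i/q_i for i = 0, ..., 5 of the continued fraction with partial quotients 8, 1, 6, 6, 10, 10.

8/1, 9/1, 62/7, 381/43, 3872/437, 39101/4413

Using the convergent recurrence p_i = a_i*p_{i-1} + p_{i-2}, q_i = a_i*q_{i-1} + q_{i-2} with p_{-2}=0, p_{-1}=1, q_{-2}=1, q_{-1}=0:
  i=0: a_0=8, p_0 = 8*1 + 0 = 8, q_0 = 8*0 + 1 = 1.
  i=1: a_1=1, p_1 = 1*8 + 1 = 9, q_1 = 1*1 + 0 = 1.
  i=2: a_2=6, p_2 = 6*9 + 8 = 62, q_2 = 6*1 + 1 = 7.
  i=3: a_3=6, p_3 = 6*62 + 9 = 381, q_3 = 6*7 + 1 = 43.
  i=4: a_4=10, p_4 = 10*381 + 62 = 3872, q_4 = 10*43 + 7 = 437.
  i=5: a_5=10, p_5 = 10*3872 + 381 = 39101, q_5 = 10*437 + 43 = 4413.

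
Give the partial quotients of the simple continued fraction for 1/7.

Run the Euclidean algorithm on 1 and 7; the successive quotients are the partial quotients a_0, a_1, ... (each step inverts the fractional part left over by the previous one):
  1 = 0*7 + 1, so a_0 = 0.
  7 = 7*1 + 0, so a_1 = 7.
The remainder reaches 0 after 2 divisions, so the expansion has 2 partial quotients, read off in order.

[0; 7]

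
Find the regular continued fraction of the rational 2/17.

[0; 8, 2]

Run the Euclidean algorithm on 2 and 17; the successive quotients are the partial quotients a_0, a_1, ... (each step inverts the fractional part left over by the previous one):
  2 = 0*17 + 2, so a_0 = 0.
  17 = 8*2 + 1, so a_1 = 8.
  2 = 2*1 + 0, so a_2 = 2.
The remainder reaches 0 after 3 divisions, so the expansion has 3 partial quotients, read off in order.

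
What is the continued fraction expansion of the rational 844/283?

Run the Euclidean algorithm on 844 and 283; the successive quotients are the partial quotients a_0, a_1, ... (each step inverts the fractional part left over by the previous one):
  844 = 2*283 + 278, so a_0 = 2.
  283 = 1*278 + 5, so a_1 = 1.
  278 = 55*5 + 3, so a_2 = 55.
  5 = 1*3 + 2, so a_3 = 1.
  3 = 1*2 + 1, so a_4 = 1.
  2 = 2*1 + 0, so a_5 = 2.
The remainder reaches 0 after 6 divisions, so the expansion has 6 partial quotients, read off in order.

[2; 1, 55, 1, 1, 2]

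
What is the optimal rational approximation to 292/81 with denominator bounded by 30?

Expand x = 292/81 as a continued fraction with the Euclidean algorithm:
  292 = 3*81 + 49, so a_0 = 3.
  81 = 1*49 + 32, so a_1 = 1.
  49 = 1*32 + 17, so a_2 = 1.
  32 = 1*17 + 15, so a_3 = 1.
  17 = 1*15 + 2, so a_4 = 1.
  15 = 7*2 + 1, so a_5 = 7.
  2 = 2*1 + 0, so a_6 = 2.
so x = [3; 1, 1, 1, 1, 7, 2].
Convergents (p_i = a_i*p_{i-1} + p_{i-2}, q_i = a_i*q_{i-1} + q_{i-2} with p_{-2}=0, p_{-1}=1, q_{-2}=1, q_{-1}=0), until the denominator exceeds 30:
  i=0: a_0=3, p_0 = 3*1 + 0 = 3, q_0 = 3*0 + 1 = 1.
  i=1: a_1=1, p_1 = 1*3 + 1 = 4, q_1 = 1*1 + 0 = 1.
  i=2: a_2=1, p_2 = 1*4 + 3 = 7, q_2 = 1*1 + 1 = 2.
  i=3: a_3=1, p_3 = 1*7 + 4 = 11, q_3 = 1*2 + 1 = 3.
  i=4: a_4=1, p_4 = 1*11 + 7 = 18, q_4 = 1*3 + 2 = 5.
  i=5: a_5=7, p_5 = 7*18 + 11 = 137, q_5 = 7*5 + 3 = 38.
q_5 = 38 > 30, so the last convergent with denominator <= 30 is p_4/q_4 = 18/5.
The closest fraction with denominator <= 30 is either p_4/q_4 or the intermediate fraction (k*p_4 + p_3)/(k*q_4 + q_3) with the largest k >= 1 whose denominator stays <= 30; these approach x as k grows, and every other convergent or intermediate fraction in range is farther away.
Largest k: floor((30 - q_3)/q_4) = floor((30 - 3)/5) = 5.
That gives (5*18 + 11)/(5*5 + 3) = 101/28.
Compare the errors: |x - 18/5| = |292*5 - 18*81|/(81*5) = 2/405, and |x - 101/28| = |292*28 - 101*81|/(81*28) = 5/2268.
Cross-multiplying, 5*405 = 2025 < 4536 = 2*2268, so 5/2268 is smaller: the intermediate fraction 101/28 is closer to x than 18/5.

101/28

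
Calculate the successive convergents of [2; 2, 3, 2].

Using the convergent recurrence p_i = a_i*p_{i-1} + p_{i-2}, q_i = a_i*q_{i-1} + q_{i-2} with p_{-2}=0, p_{-1}=1, q_{-2}=1, q_{-1}=0:
  i=0: a_0=2, p_0 = 2*1 + 0 = 2, q_0 = 2*0 + 1 = 1.
  i=1: a_1=2, p_1 = 2*2 + 1 = 5, q_1 = 2*1 + 0 = 2.
  i=2: a_2=3, p_2 = 3*5 + 2 = 17, q_2 = 3*2 + 1 = 7.
  i=3: a_3=2, p_3 = 2*17 + 5 = 39, q_3 = 2*7 + 2 = 16.

2/1, 5/2, 17/7, 39/16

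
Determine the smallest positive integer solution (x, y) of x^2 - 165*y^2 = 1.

First expand sqrt(165) as a continued fraction. With x_i = (sqrt(165) + m_i)/d_i and (m_0, d_0) = (0, 1): a_0 = floor(sqrt(165)) = 12, since 12^2 = 144 <= 165 < 169 = 13^2.
Iterate m_{i+1} = d_i*a_i - m_i, d_{i+1} = (165 - m_{i+1}^2)/d_i, a_{i+1} = floor((a_0 + m_{i+1})/d_{i+1}):
  m_1 = 1*12 - 0 = 12, d_1 = (165 - 12^2)/1 = 21/1 = 21, a_1 = floor((12 + 12)/21) = 1.
  m_2 = 21*1 - 12 = 9, d_2 = (165 - 9^2)/21 = 84/21 = 4, a_2 = floor((12 + 9)/4) = 5.
  m_3 = 4*5 - 9 = 11, d_3 = (165 - 11^2)/4 = 44/4 = 11, a_3 = floor((12 + 11)/11) = 2.
  m_4 = 11*2 - 11 = 11, d_4 = (165 - 11^2)/11 = 44/11 = 4, a_4 = floor((12 + 11)/4) = 5.
  m_5 = 4*5 - 11 = 9, d_5 = (165 - 9^2)/4 = 84/4 = 21, a_5 = floor((12 + 9)/21) = 1.
  m_6 = 21*1 - 9 = 12, d_6 = (165 - 12^2)/21 = 21/21 = 1, a_6 = floor((12 + 12)/1) = 24.
  m_7 = 1*24 - 12 = 12, d_7 = (165 - 12^2)/1 = 21/1 = 21: (m_7, d_7) = (m_1, d_1) = (12, 21), so from here the quotients repeat a_1, ..., a_6; the period length is 6.
So sqrt(165) = [12; (1, 5, 2, 5, 1, 24)] with period length k = 6.
k is even, so the fundamental solution of x^2 - 165y^2 = 1 is (p_{k-1}, q_{k-1}) = (p_5, q_5); compute convergents through index 5.
Convergents (p_i = a_i*p_{i-1} + p_{i-2}, q_i = a_i*q_{i-1} + q_{i-2} with p_{-2}=0, p_{-1}=1, q_{-2}=1, q_{-1}=0):
  i=0: a_0=12, p_0 = 12*1 + 0 = 12, q_0 = 12*0 + 1 = 1.
  i=1: a_1=1, p_1 = 1*12 + 1 = 13, q_1 = 1*1 + 0 = 1.
  i=2: a_2=5, p_2 = 5*13 + 12 = 77, q_2 = 5*1 + 1 = 6.
  i=3: a_3=2, p_3 = 2*77 + 13 = 167, q_3 = 2*6 + 1 = 13.
  i=4: a_4=5, p_4 = 5*167 + 77 = 912, q_4 = 5*13 + 6 = 71.
  i=5: a_5=1, p_5 = 1*912 + 167 = 1079, q_5 = 1*71 + 13 = 84.
Check: 1079^2 - 165*84^2 = 1164241 - 1164240 = 1, so (x, y) = (1079, 84) solves the equation, and by the theorem it is the least positive solution.

(x, y) = (1079, 84)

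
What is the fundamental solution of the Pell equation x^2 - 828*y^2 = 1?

(x, y) = (1151, 40)

First expand sqrt(828) as a continued fraction. With x_i = (sqrt(828) + m_i)/d_i and (m_0, d_0) = (0, 1): a_0 = floor(sqrt(828)) = 28, since 28^2 = 784 <= 828 < 841 = 29^2.
Iterate m_{i+1} = d_i*a_i - m_i, d_{i+1} = (828 - m_{i+1}^2)/d_i, a_{i+1} = floor((a_0 + m_{i+1})/d_{i+1}):
  m_1 = 1*28 - 0 = 28, d_1 = (828 - 28^2)/1 = 44/1 = 44, a_1 = floor((28 + 28)/44) = 1.
  m_2 = 44*1 - 28 = 16, d_2 = (828 - 16^2)/44 = 572/44 = 13, a_2 = floor((28 + 16)/13) = 3.
  m_3 = 13*3 - 16 = 23, d_3 = (828 - 23^2)/13 = 299/13 = 23, a_3 = floor((28 + 23)/23) = 2.
  m_4 = 23*2 - 23 = 23, d_4 = (828 - 23^2)/23 = 299/23 = 13, a_4 = floor((28 + 23)/13) = 3.
  m_5 = 13*3 - 23 = 16, d_5 = (828 - 16^2)/13 = 572/13 = 44, a_5 = floor((28 + 16)/44) = 1.
  m_6 = 44*1 - 16 = 28, d_6 = (828 - 28^2)/44 = 44/44 = 1, a_6 = floor((28 + 28)/1) = 56.
  m_7 = 1*56 - 28 = 28, d_7 = (828 - 28^2)/1 = 44/1 = 44: (m_7, d_7) = (m_1, d_1) = (28, 44), so from here the quotients repeat a_1, ..., a_6; the period length is 6.
So sqrt(828) = [28; (1, 3, 2, 3, 1, 56)] with period length k = 6.
k is even, so the fundamental solution of x^2 - 828y^2 = 1 is (p_{k-1}, q_{k-1}) = (p_5, q_5); compute convergents through index 5.
Convergents (p_i = a_i*p_{i-1} + p_{i-2}, q_i = a_i*q_{i-1} + q_{i-2} with p_{-2}=0, p_{-1}=1, q_{-2}=1, q_{-1}=0):
  i=0: a_0=28, p_0 = 28*1 + 0 = 28, q_0 = 28*0 + 1 = 1.
  i=1: a_1=1, p_1 = 1*28 + 1 = 29, q_1 = 1*1 + 0 = 1.
  i=2: a_2=3, p_2 = 3*29 + 28 = 115, q_2 = 3*1 + 1 = 4.
  i=3: a_3=2, p_3 = 2*115 + 29 = 259, q_3 = 2*4 + 1 = 9.
  i=4: a_4=3, p_4 = 3*259 + 115 = 892, q_4 = 3*9 + 4 = 31.
  i=5: a_5=1, p_5 = 1*892 + 259 = 1151, q_5 = 1*31 + 9 = 40.
Check: 1151^2 - 828*40^2 = 1324801 - 1324800 = 1, so (x, y) = (1151, 40) solves the equation, and by the theorem it is the least positive solution.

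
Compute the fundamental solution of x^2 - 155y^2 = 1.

(x, y) = (249, 20)

First expand sqrt(155) as a continued fraction. With x_i = (sqrt(155) + m_i)/d_i and (m_0, d_0) = (0, 1): a_0 = floor(sqrt(155)) = 12, since 12^2 = 144 <= 155 < 169 = 13^2.
Iterate m_{i+1} = d_i*a_i - m_i, d_{i+1} = (155 - m_{i+1}^2)/d_i, a_{i+1} = floor((a_0 + m_{i+1})/d_{i+1}):
  m_1 = 1*12 - 0 = 12, d_1 = (155 - 12^2)/1 = 11/1 = 11, a_1 = floor((12 + 12)/11) = 2.
  m_2 = 11*2 - 12 = 10, d_2 = (155 - 10^2)/11 = 55/11 = 5, a_2 = floor((12 + 10)/5) = 4.
  m_3 = 5*4 - 10 = 10, d_3 = (155 - 10^2)/5 = 55/5 = 11, a_3 = floor((12 + 10)/11) = 2.
  m_4 = 11*2 - 10 = 12, d_4 = (155 - 12^2)/11 = 11/11 = 1, a_4 = floor((12 + 12)/1) = 24.
  m_5 = 1*24 - 12 = 12, d_5 = (155 - 12^2)/1 = 11/1 = 11: (m_5, d_5) = (m_1, d_1) = (12, 11), so from here the quotients repeat a_1, ..., a_4; the period length is 4.
So sqrt(155) = [12; (2, 4, 2, 24)] with period length k = 4.
k is even, so the fundamental solution of x^2 - 155y^2 = 1 is (p_{k-1}, q_{k-1}) = (p_3, q_3); compute convergents through index 3.
Convergents (p_i = a_i*p_{i-1} + p_{i-2}, q_i = a_i*q_{i-1} + q_{i-2} with p_{-2}=0, p_{-1}=1, q_{-2}=1, q_{-1}=0):
  i=0: a_0=12, p_0 = 12*1 + 0 = 12, q_0 = 12*0 + 1 = 1.
  i=1: a_1=2, p_1 = 2*12 + 1 = 25, q_1 = 2*1 + 0 = 2.
  i=2: a_2=4, p_2 = 4*25 + 12 = 112, q_2 = 4*2 + 1 = 9.
  i=3: a_3=2, p_3 = 2*112 + 25 = 249, q_3 = 2*9 + 2 = 20.
Check: 249^2 - 155*20^2 = 62001 - 62000 = 1, so (x, y) = (249, 20) solves the equation, and by the theorem it is the least positive solution.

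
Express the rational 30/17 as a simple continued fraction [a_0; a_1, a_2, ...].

Run the Euclidean algorithm on 30 and 17; the successive quotients are the partial quotients a_0, a_1, ... (each step inverts the fractional part left over by the previous one):
  30 = 1*17 + 13, so a_0 = 1.
  17 = 1*13 + 4, so a_1 = 1.
  13 = 3*4 + 1, so a_2 = 3.
  4 = 4*1 + 0, so a_3 = 4.
The remainder reaches 0 after 4 divisions, so the expansion has 4 partial quotients, read off in order.

[1; 1, 3, 4]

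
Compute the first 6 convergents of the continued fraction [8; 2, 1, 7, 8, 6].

8/1, 17/2, 25/3, 192/23, 1561/187, 9558/1145

Using the convergent recurrence p_i = a_i*p_{i-1} + p_{i-2}, q_i = a_i*q_{i-1} + q_{i-2} with p_{-2}=0, p_{-1}=1, q_{-2}=1, q_{-1}=0:
  i=0: a_0=8, p_0 = 8*1 + 0 = 8, q_0 = 8*0 + 1 = 1.
  i=1: a_1=2, p_1 = 2*8 + 1 = 17, q_1 = 2*1 + 0 = 2.
  i=2: a_2=1, p_2 = 1*17 + 8 = 25, q_2 = 1*2 + 1 = 3.
  i=3: a_3=7, p_3 = 7*25 + 17 = 192, q_3 = 7*3 + 2 = 23.
  i=4: a_4=8, p_4 = 8*192 + 25 = 1561, q_4 = 8*23 + 3 = 187.
  i=5: a_5=6, p_5 = 6*1561 + 192 = 9558, q_5 = 6*187 + 23 = 1145.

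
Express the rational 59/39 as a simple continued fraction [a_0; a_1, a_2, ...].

Run the Euclidean algorithm on 59 and 39; the successive quotients are the partial quotients a_0, a_1, ... (each step inverts the fractional part left over by the previous one):
  59 = 1*39 + 20, so a_0 = 1.
  39 = 1*20 + 19, so a_1 = 1.
  20 = 1*19 + 1, so a_2 = 1.
  19 = 19*1 + 0, so a_3 = 19.
The remainder reaches 0 after 4 divisions, so the expansion has 4 partial quotients, read off in order.

[1; 1, 1, 19]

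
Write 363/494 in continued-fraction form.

[0; 1, 2, 1, 3, 2, 1, 2, 1, 2]

Run the Euclidean algorithm on 363 and 494; the successive quotients are the partial quotients a_0, a_1, ... (each step inverts the fractional part left over by the previous one):
  363 = 0*494 + 363, so a_0 = 0.
  494 = 1*363 + 131, so a_1 = 1.
  363 = 2*131 + 101, so a_2 = 2.
  131 = 1*101 + 30, so a_3 = 1.
  101 = 3*30 + 11, so a_4 = 3.
  30 = 2*11 + 8, so a_5 = 2.
  11 = 1*8 + 3, so a_6 = 1.
  8 = 2*3 + 2, so a_7 = 2.
  3 = 1*2 + 1, so a_8 = 1.
  2 = 2*1 + 0, so a_9 = 2.
The remainder reaches 0 after 10 divisions, so the expansion has 10 partial quotients, read off in order.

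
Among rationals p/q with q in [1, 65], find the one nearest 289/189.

Expand x = 289/189 as a continued fraction with the Euclidean algorithm:
  289 = 1*189 + 100, so a_0 = 1.
  189 = 1*100 + 89, so a_1 = 1.
  100 = 1*89 + 11, so a_2 = 1.
  89 = 8*11 + 1, so a_3 = 8.
  11 = 11*1 + 0, so a_4 = 11.
so x = [1; 1, 1, 8, 11].
Convergents (p_i = a_i*p_{i-1} + p_{i-2}, q_i = a_i*q_{i-1} + q_{i-2} with p_{-2}=0, p_{-1}=1, q_{-2}=1, q_{-1}=0), until the denominator exceeds 65:
  i=0: a_0=1, p_0 = 1*1 + 0 = 1, q_0 = 1*0 + 1 = 1.
  i=1: a_1=1, p_1 = 1*1 + 1 = 2, q_1 = 1*1 + 0 = 1.
  i=2: a_2=1, p_2 = 1*2 + 1 = 3, q_2 = 1*1 + 1 = 2.
  i=3: a_3=8, p_3 = 8*3 + 2 = 26, q_3 = 8*2 + 1 = 17.
  i=4: a_4=11, p_4 = 11*26 + 3 = 289, q_4 = 11*17 + 2 = 189.
q_4 = 189 > 65, so the last convergent with denominator <= 65 is p_3/q_3 = 26/17.
The closest fraction with denominator <= 65 is either p_3/q_3 or the intermediate fraction (k*p_3 + p_2)/(k*q_3 + q_2) with the largest k >= 1 whose denominator stays <= 65; these approach x as k grows, and every other convergent or intermediate fraction in range is farther away.
Largest k: floor((65 - q_2)/q_3) = floor((65 - 2)/17) = 3.
That gives (3*26 + 3)/(3*17 + 2) = 81/53.
Compare the errors: |x - 26/17| = |289*17 - 26*189|/(189*17) = 1/3213, and |x - 81/53| = |289*53 - 81*189|/(189*53) = 8/10017.
Cross-multiplying, 1*10017 = 10017 < 25704 = 8*3213, so 1/3213 is smaller: the convergent 26/17 is closer to x than 81/53.

26/17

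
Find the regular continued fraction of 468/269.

[1; 1, 2, 1, 5, 2, 1, 3]

Run the Euclidean algorithm on 468 and 269; the successive quotients are the partial quotients a_0, a_1, ... (each step inverts the fractional part left over by the previous one):
  468 = 1*269 + 199, so a_0 = 1.
  269 = 1*199 + 70, so a_1 = 1.
  199 = 2*70 + 59, so a_2 = 2.
  70 = 1*59 + 11, so a_3 = 1.
  59 = 5*11 + 4, so a_4 = 5.
  11 = 2*4 + 3, so a_5 = 2.
  4 = 1*3 + 1, so a_6 = 1.
  3 = 3*1 + 0, so a_7 = 3.
The remainder reaches 0 after 8 divisions, so the expansion has 8 partial quotients, read off in order.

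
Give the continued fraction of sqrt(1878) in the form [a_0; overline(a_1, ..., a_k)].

[43; overline(2, 1, 42, 1, 2, 86)]

Write x_i = (sqrt(1878) + m_i)/d_i with (m_0, d_0) = (0, 1). a_0 = floor(sqrt(1878)) = 43, since 43^2 = 1849 <= 1878 < 1936 = 44^2.
Iterate m_{i+1} = d_i*a_i - m_i, d_{i+1} = (1878 - m_{i+1}^2)/d_i, a_{i+1} = floor((a_0 + m_{i+1})/d_{i+1}):
  m_1 = 1*43 - 0 = 43, d_1 = (1878 - 43^2)/1 = 29/1 = 29, a_1 = floor((43 + 43)/29) = 2.
  m_2 = 29*2 - 43 = 15, d_2 = (1878 - 15^2)/29 = 1653/29 = 57, a_2 = floor((43 + 15)/57) = 1.
  m_3 = 57*1 - 15 = 42, d_3 = (1878 - 42^2)/57 = 114/57 = 2, a_3 = floor((43 + 42)/2) = 42.
  m_4 = 2*42 - 42 = 42, d_4 = (1878 - 42^2)/2 = 114/2 = 57, a_4 = floor((43 + 42)/57) = 1.
  m_5 = 57*1 - 42 = 15, d_5 = (1878 - 15^2)/57 = 1653/57 = 29, a_5 = floor((43 + 15)/29) = 2.
  m_6 = 29*2 - 15 = 43, d_6 = (1878 - 43^2)/29 = 29/29 = 1, a_6 = floor((43 + 43)/1) = 86.
  m_7 = 1*86 - 43 = 43, d_7 = (1878 - 43^2)/1 = 29/1 = 29: (m_7, d_7) = (m_1, d_1) = (43, 29), so from here the quotients repeat a_1, ..., a_6; the period length is 6.
Hence the expansion of sqrt(1878) is a_0 = 43 followed by the repeating block 2, 1, 42, 1, 2, 86 (period 6).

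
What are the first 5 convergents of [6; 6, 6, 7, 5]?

Using the convergent recurrence p_i = a_i*p_{i-1} + p_{i-2}, q_i = a_i*q_{i-1} + q_{i-2} with p_{-2}=0, p_{-1}=1, q_{-2}=1, q_{-1}=0:
  i=0: a_0=6, p_0 = 6*1 + 0 = 6, q_0 = 6*0 + 1 = 1.
  i=1: a_1=6, p_1 = 6*6 + 1 = 37, q_1 = 6*1 + 0 = 6.
  i=2: a_2=6, p_2 = 6*37 + 6 = 228, q_2 = 6*6 + 1 = 37.
  i=3: a_3=7, p_3 = 7*228 + 37 = 1633, q_3 = 7*37 + 6 = 265.
  i=4: a_4=5, p_4 = 5*1633 + 228 = 8393, q_4 = 5*265 + 37 = 1362.

6/1, 37/6, 228/37, 1633/265, 8393/1362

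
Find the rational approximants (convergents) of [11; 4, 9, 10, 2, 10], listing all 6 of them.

Using the convergent recurrence p_i = a_i*p_{i-1} + p_{i-2}, q_i = a_i*q_{i-1} + q_{i-2} with p_{-2}=0, p_{-1}=1, q_{-2}=1, q_{-1}=0:
  i=0: a_0=11, p_0 = 11*1 + 0 = 11, q_0 = 11*0 + 1 = 1.
  i=1: a_1=4, p_1 = 4*11 + 1 = 45, q_1 = 4*1 + 0 = 4.
  i=2: a_2=9, p_2 = 9*45 + 11 = 416, q_2 = 9*4 + 1 = 37.
  i=3: a_3=10, p_3 = 10*416 + 45 = 4205, q_3 = 10*37 + 4 = 374.
  i=4: a_4=2, p_4 = 2*4205 + 416 = 8826, q_4 = 2*374 + 37 = 785.
  i=5: a_5=10, p_5 = 10*8826 + 4205 = 92465, q_5 = 10*785 + 374 = 8224.

11/1, 45/4, 416/37, 4205/374, 8826/785, 92465/8224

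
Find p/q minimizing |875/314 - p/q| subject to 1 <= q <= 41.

Expand x = 875/314 as a continued fraction with the Euclidean algorithm:
  875 = 2*314 + 247, so a_0 = 2.
  314 = 1*247 + 67, so a_1 = 1.
  247 = 3*67 + 46, so a_2 = 3.
  67 = 1*46 + 21, so a_3 = 1.
  46 = 2*21 + 4, so a_4 = 2.
  21 = 5*4 + 1, so a_5 = 5.
  4 = 4*1 + 0, so a_6 = 4.
so x = [2; 1, 3, 1, 2, 5, 4].
Convergents (p_i = a_i*p_{i-1} + p_{i-2}, q_i = a_i*q_{i-1} + q_{i-2} with p_{-2}=0, p_{-1}=1, q_{-2}=1, q_{-1}=0), until the denominator exceeds 41:
  i=0: a_0=2, p_0 = 2*1 + 0 = 2, q_0 = 2*0 + 1 = 1.
  i=1: a_1=1, p_1 = 1*2 + 1 = 3, q_1 = 1*1 + 0 = 1.
  i=2: a_2=3, p_2 = 3*3 + 2 = 11, q_2 = 3*1 + 1 = 4.
  i=3: a_3=1, p_3 = 1*11 + 3 = 14, q_3 = 1*4 + 1 = 5.
  i=4: a_4=2, p_4 = 2*14 + 11 = 39, q_4 = 2*5 + 4 = 14.
  i=5: a_5=5, p_5 = 5*39 + 14 = 209, q_5 = 5*14 + 5 = 75.
q_5 = 75 > 41, so the last convergent with denominator <= 41 is p_4/q_4 = 39/14.
The closest fraction with denominator <= 41 is either p_4/q_4 or the intermediate fraction (k*p_4 + p_3)/(k*q_4 + q_3) with the largest k >= 1 whose denominator stays <= 41; these approach x as k grows, and every other convergent or intermediate fraction in range is farther away.
Largest k: floor((41 - q_3)/q_4) = floor((41 - 5)/14) = 2.
That gives (2*39 + 14)/(2*14 + 5) = 92/33.
Compare the errors: |x - 39/14| = |875*14 - 39*314|/(314*14) = 4/4396, and |x - 92/33| = |875*33 - 92*314|/(314*33) = 13/10362.
Cross-multiplying, 4*10362 = 41448 < 57148 = 13*4396, so 4/4396 is smaller: the convergent 39/14 is closer to x than 92/33.

39/14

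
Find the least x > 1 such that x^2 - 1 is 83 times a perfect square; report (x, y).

(x, y) = (82, 9)

First expand sqrt(83) as a continued fraction. With x_i = (sqrt(83) + m_i)/d_i and (m_0, d_0) = (0, 1): a_0 = floor(sqrt(83)) = 9, since 9^2 = 81 <= 83 < 100 = 10^2.
Iterate m_{i+1} = d_i*a_i - m_i, d_{i+1} = (83 - m_{i+1}^2)/d_i, a_{i+1} = floor((a_0 + m_{i+1})/d_{i+1}):
  m_1 = 1*9 - 0 = 9, d_1 = (83 - 9^2)/1 = 2/1 = 2, a_1 = floor((9 + 9)/2) = 9.
  m_2 = 2*9 - 9 = 9, d_2 = (83 - 9^2)/2 = 2/2 = 1, a_2 = floor((9 + 9)/1) = 18.
  m_3 = 1*18 - 9 = 9, d_3 = (83 - 9^2)/1 = 2/1 = 2: (m_3, d_3) = (m_1, d_1) = (9, 2), so from here the quotients repeat a_1, a_2; the period length is 2.
So sqrt(83) = [9; (9, 18)] with period length k = 2.
k is even, so the fundamental solution of x^2 - 83y^2 = 1 is (p_{k-1}, q_{k-1}) = (p_1, q_1); compute convergents through index 1.
Convergents (p_i = a_i*p_{i-1} + p_{i-2}, q_i = a_i*q_{i-1} + q_{i-2} with p_{-2}=0, p_{-1}=1, q_{-2}=1, q_{-1}=0):
  i=0: a_0=9, p_0 = 9*1 + 0 = 9, q_0 = 9*0 + 1 = 1.
  i=1: a_1=9, p_1 = 9*9 + 1 = 82, q_1 = 9*1 + 0 = 9.
Check: 82^2 - 83*9^2 = 6724 - 6723 = 1, so (x, y) = (82, 9) solves the equation, and by the theorem it is the least positive solution.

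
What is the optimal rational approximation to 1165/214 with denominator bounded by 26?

Expand x = 1165/214 as a continued fraction with the Euclidean algorithm:
  1165 = 5*214 + 95, so a_0 = 5.
  214 = 2*95 + 24, so a_1 = 2.
  95 = 3*24 + 23, so a_2 = 3.
  24 = 1*23 + 1, so a_3 = 1.
  23 = 23*1 + 0, so a_4 = 23.
so x = [5; 2, 3, 1, 23].
Convergents (p_i = a_i*p_{i-1} + p_{i-2}, q_i = a_i*q_{i-1} + q_{i-2} with p_{-2}=0, p_{-1}=1, q_{-2}=1, q_{-1}=0), until the denominator exceeds 26:
  i=0: a_0=5, p_0 = 5*1 + 0 = 5, q_0 = 5*0 + 1 = 1.
  i=1: a_1=2, p_1 = 2*5 + 1 = 11, q_1 = 2*1 + 0 = 2.
  i=2: a_2=3, p_2 = 3*11 + 5 = 38, q_2 = 3*2 + 1 = 7.
  i=3: a_3=1, p_3 = 1*38 + 11 = 49, q_3 = 1*7 + 2 = 9.
  i=4: a_4=23, p_4 = 23*49 + 38 = 1165, q_4 = 23*9 + 7 = 214.
q_4 = 214 > 26, so the last convergent with denominator <= 26 is p_3/q_3 = 49/9.
The closest fraction with denominator <= 26 is either p_3/q_3 or the intermediate fraction (k*p_3 + p_2)/(k*q_3 + q_2) with the largest k >= 1 whose denominator stays <= 26; these approach x as k grows, and every other convergent or intermediate fraction in range is farther away.
Largest k: floor((26 - q_2)/q_3) = floor((26 - 7)/9) = 2.
That gives (2*49 + 38)/(2*9 + 7) = 136/25.
Compare the errors: |x - 49/9| = |1165*9 - 49*214|/(214*9) = 1/1926, and |x - 136/25| = |1165*25 - 136*214|/(214*25) = 21/5350.
Cross-multiplying, 1*5350 = 5350 < 40446 = 21*1926, so 1/1926 is smaller: the convergent 49/9 is closer to x than 136/25.

49/9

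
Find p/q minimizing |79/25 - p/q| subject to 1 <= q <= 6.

19/6

Expand x = 79/25 as a continued fraction with the Euclidean algorithm:
  79 = 3*25 + 4, so a_0 = 3.
  25 = 6*4 + 1, so a_1 = 6.
  4 = 4*1 + 0, so a_2 = 4.
so x = [3; 6, 4].
Convergents (p_i = a_i*p_{i-1} + p_{i-2}, q_i = a_i*q_{i-1} + q_{i-2} with p_{-2}=0, p_{-1}=1, q_{-2}=1, q_{-1}=0), until the denominator exceeds 6:
  i=0: a_0=3, p_0 = 3*1 + 0 = 3, q_0 = 3*0 + 1 = 1.
  i=1: a_1=6, p_1 = 6*3 + 1 = 19, q_1 = 6*1 + 0 = 6.
  i=2: a_2=4, p_2 = 4*19 + 3 = 79, q_2 = 4*6 + 1 = 25.
q_2 = 25 > 6, so the last convergent with denominator <= 6 is p_1/q_1 = 19/6.
The closest fraction with denominator <= 6 is either p_1/q_1 or the intermediate fraction (k*p_1 + p_0)/(k*q_1 + q_0) with the largest k >= 1 whose denominator stays <= 6; these approach x as k grows, and every other convergent or intermediate fraction in range is farther away.
Largest k: floor((6 - q_0)/q_1) = floor((6 - 1)/6) = 0.
Since k = 0, no intermediate fraction beyond p_1/q_1 has denominator <= 6, so the convergent 19/6 is the closest (its error is |79*6 - 19*25|/(25*6) = 1/150).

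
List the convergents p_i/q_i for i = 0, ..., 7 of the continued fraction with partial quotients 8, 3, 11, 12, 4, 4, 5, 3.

Using the convergent recurrence p_i = a_i*p_{i-1} + p_{i-2}, q_i = a_i*q_{i-1} + q_{i-2} with p_{-2}=0, p_{-1}=1, q_{-2}=1, q_{-1}=0:
  i=0: a_0=8, p_0 = 8*1 + 0 = 8, q_0 = 8*0 + 1 = 1.
  i=1: a_1=3, p_1 = 3*8 + 1 = 25, q_1 = 3*1 + 0 = 3.
  i=2: a_2=11, p_2 = 11*25 + 8 = 283, q_2 = 11*3 + 1 = 34.
  i=3: a_3=12, p_3 = 12*283 + 25 = 3421, q_3 = 12*34 + 3 = 411.
  i=4: a_4=4, p_4 = 4*3421 + 283 = 13967, q_4 = 4*411 + 34 = 1678.
  i=5: a_5=4, p_5 = 4*13967 + 3421 = 59289, q_5 = 4*1678 + 411 = 7123.
  i=6: a_6=5, p_6 = 5*59289 + 13967 = 310412, q_6 = 5*7123 + 1678 = 37293.
  i=7: a_7=3, p_7 = 3*310412 + 59289 = 990525, q_7 = 3*37293 + 7123 = 119002.

8/1, 25/3, 283/34, 3421/411, 13967/1678, 59289/7123, 310412/37293, 990525/119002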